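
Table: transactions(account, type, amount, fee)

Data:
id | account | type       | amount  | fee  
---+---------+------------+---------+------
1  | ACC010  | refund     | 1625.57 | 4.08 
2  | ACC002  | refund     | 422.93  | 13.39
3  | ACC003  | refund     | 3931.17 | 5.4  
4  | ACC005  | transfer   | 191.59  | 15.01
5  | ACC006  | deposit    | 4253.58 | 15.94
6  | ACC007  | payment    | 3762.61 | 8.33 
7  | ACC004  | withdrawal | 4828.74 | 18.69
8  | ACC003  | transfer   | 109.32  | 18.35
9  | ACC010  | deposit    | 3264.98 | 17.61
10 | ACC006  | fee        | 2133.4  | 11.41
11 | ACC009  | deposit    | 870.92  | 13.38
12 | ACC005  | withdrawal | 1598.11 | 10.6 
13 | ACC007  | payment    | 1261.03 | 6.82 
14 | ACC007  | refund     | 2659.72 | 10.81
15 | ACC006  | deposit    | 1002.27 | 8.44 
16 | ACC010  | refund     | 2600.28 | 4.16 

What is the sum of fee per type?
SELECT type, SUM(fee) as result
FROM transactions
GROUP BY type

Result:
  deposit: 55.37
  fee: 11.41
  payment: 15.15
  refund: 37.84
  transfer: 33.36
  withdrawal: 29.29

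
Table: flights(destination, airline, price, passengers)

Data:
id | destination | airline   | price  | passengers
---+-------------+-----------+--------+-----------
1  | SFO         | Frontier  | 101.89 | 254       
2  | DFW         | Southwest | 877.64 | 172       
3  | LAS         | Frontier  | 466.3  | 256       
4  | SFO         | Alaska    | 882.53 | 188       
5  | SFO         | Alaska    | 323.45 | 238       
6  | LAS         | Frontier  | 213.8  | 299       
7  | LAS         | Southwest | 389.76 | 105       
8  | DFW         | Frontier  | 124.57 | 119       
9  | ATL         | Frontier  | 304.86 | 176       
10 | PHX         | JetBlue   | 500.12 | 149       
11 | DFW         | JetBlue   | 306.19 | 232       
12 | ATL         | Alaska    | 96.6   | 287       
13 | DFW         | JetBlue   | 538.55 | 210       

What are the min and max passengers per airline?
SELECT airline, MIN(passengers), MAX(passengers)
FROM flights
GROUP BY airline

Result:
  Alaska: min=188, max=287
  Frontier: min=119, max=299
  JetBlue: min=149, max=232
  Southwest: min=105, max=172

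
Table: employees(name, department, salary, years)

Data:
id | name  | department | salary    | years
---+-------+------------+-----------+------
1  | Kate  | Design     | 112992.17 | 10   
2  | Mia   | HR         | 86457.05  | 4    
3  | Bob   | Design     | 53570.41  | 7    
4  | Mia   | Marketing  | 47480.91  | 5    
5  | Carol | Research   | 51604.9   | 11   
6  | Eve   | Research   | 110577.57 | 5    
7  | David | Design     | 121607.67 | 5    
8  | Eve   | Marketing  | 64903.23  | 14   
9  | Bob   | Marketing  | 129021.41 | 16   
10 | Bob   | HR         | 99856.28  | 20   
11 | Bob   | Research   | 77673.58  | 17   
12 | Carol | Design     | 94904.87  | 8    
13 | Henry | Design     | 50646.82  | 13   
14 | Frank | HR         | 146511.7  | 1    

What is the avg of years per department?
SELECT department, AVG(years) as result
FROM employees
GROUP BY department

Result:
  Design: 8.60
  HR: 8.33
  Marketing: 11.67
  Research: 11.00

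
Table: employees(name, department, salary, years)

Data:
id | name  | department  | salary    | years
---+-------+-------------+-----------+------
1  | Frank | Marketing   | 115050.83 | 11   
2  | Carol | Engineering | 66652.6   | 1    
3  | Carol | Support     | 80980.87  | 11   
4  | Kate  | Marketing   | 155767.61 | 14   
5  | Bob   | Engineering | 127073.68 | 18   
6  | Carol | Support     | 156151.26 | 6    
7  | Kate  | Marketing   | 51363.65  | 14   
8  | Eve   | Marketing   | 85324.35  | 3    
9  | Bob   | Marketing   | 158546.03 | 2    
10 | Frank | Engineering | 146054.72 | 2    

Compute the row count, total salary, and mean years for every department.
SELECT department,
       COUNT(*) as cnt,
       SUM(salary) as total_salary,
       AVG(years) as avg_years
FROM employees
GROUP BY department

Result:
  Engineering: 3 records, 339781.00 total salary, 7.00 avg years
  Marketing: 5 records, 566052.47 total salary, 8.80 avg years
  Support: 2 records, 237132.13 total salary, 8.50 avg years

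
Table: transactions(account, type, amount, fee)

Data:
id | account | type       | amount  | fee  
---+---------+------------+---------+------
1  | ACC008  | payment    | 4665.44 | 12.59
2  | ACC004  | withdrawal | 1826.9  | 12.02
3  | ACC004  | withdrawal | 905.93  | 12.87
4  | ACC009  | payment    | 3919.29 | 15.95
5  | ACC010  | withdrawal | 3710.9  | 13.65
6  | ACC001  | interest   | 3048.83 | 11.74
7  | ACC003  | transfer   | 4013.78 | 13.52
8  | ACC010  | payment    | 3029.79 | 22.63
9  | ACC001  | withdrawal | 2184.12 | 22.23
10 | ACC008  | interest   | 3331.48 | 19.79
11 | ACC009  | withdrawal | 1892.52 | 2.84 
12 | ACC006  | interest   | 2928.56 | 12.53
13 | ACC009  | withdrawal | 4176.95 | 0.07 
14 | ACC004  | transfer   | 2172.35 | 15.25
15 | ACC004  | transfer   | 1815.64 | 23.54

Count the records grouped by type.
SELECT type, COUNT(*) as count
FROM transactions
GROUP BY type

Result:
  interest: 3
  payment: 3
  transfer: 3
  withdrawal: 6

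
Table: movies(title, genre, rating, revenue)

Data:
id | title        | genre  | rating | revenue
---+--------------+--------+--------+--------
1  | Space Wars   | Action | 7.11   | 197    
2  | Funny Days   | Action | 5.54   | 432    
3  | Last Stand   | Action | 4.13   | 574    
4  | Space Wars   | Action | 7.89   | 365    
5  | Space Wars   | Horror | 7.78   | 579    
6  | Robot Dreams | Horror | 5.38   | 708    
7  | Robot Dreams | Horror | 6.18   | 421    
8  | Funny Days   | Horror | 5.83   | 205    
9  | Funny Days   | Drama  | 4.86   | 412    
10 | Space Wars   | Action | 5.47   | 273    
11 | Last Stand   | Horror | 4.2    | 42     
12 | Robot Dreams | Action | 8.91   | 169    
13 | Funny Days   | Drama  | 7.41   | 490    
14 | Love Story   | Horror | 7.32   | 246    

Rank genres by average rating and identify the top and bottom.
SELECT genre, AVG(rating)
FROM movies
GROUP BY genre
ORDER BY AVG(rating)

All groups:
  Horror: 6.12
  Drama: 6.14
  Action: 6.51

Highest: Action (6.51)
Lowest: Horror (6.12)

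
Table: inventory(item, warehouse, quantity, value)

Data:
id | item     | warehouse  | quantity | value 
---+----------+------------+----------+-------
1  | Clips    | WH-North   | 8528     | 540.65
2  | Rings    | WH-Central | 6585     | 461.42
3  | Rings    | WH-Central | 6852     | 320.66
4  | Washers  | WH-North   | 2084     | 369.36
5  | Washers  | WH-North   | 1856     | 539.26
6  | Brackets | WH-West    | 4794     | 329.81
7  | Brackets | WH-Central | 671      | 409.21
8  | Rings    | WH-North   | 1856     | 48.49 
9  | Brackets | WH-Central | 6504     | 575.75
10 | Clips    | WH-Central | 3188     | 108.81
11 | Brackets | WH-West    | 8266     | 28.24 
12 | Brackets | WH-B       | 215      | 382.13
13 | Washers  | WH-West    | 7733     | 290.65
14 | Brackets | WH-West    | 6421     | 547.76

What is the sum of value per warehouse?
SELECT warehouse, SUM(value) as result
FROM inventory
GROUP BY warehouse

Result:
  WH-B: 382.13
  WH-Central: 1875.85
  WH-North: 1497.76
  WH-West: 1196.46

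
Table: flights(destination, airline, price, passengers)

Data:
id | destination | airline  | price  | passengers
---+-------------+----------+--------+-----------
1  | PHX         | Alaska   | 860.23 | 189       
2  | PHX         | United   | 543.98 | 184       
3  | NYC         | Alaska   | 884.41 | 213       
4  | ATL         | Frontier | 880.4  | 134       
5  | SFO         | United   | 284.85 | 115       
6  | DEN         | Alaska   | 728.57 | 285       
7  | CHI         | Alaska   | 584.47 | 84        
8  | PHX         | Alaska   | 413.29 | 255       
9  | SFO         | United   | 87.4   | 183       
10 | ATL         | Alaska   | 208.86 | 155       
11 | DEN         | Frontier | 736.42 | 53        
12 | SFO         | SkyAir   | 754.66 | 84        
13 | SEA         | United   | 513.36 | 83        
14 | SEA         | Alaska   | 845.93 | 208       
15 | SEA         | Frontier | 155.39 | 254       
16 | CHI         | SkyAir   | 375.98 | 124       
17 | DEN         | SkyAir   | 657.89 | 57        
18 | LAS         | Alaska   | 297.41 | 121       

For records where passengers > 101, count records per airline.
SELECT airline, COUNT(*)
FROM flights
WHERE passengers > 101
GROUP BY airline

Note: WHERE filters rows before grouping.

Result:
  Alaska: 7
  Frontier: 2
  SkyAir: 1
  United: 3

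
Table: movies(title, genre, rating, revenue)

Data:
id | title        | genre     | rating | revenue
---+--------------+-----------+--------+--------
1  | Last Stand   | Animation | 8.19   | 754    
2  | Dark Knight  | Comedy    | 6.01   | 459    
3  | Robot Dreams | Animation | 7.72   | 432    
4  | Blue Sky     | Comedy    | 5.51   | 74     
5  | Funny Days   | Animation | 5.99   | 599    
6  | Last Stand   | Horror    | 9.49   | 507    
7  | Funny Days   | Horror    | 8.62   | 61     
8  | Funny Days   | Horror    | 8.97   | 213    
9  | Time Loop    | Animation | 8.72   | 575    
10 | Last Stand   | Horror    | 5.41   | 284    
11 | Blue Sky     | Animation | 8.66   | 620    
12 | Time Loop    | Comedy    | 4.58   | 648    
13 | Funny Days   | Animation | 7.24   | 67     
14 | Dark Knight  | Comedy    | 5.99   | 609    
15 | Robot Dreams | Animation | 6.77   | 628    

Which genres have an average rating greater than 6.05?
SELECT genre, AVG(rating)
FROM movies
GROUP BY genre
HAVING AVG(rating) > 6.05

Result:
  Animation: avg=7.61
  Horror: avg=8.12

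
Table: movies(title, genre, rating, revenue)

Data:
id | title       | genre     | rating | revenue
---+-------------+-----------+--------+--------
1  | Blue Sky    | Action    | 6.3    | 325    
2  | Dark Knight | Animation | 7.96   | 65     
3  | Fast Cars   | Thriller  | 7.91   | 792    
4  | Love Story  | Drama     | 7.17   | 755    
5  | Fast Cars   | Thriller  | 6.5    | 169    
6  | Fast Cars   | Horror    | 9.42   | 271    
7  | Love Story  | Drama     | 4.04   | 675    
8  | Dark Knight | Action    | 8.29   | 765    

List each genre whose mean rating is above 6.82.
SELECT genre, AVG(rating)
FROM movies
GROUP BY genre
HAVING AVG(rating) > 6.82

Result:
  Action: avg=7.30
  Animation: avg=7.96
  Horror: avg=9.42
  Thriller: avg=7.21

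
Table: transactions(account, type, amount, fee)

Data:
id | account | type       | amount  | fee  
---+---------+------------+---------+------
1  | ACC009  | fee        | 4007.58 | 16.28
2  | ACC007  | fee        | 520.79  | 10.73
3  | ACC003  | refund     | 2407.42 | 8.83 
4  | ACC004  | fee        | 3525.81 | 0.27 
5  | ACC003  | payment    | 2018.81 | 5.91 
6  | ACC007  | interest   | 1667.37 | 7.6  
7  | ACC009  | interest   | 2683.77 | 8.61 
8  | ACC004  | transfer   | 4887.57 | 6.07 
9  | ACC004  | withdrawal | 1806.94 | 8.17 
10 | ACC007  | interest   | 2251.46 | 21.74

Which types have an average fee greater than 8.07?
SELECT type, AVG(fee)
FROM transactions
GROUP BY type
HAVING AVG(fee) > 8.07

Result:
  fee: avg=9.09
  interest: avg=12.65
  refund: avg=8.83
  withdrawal: avg=8.17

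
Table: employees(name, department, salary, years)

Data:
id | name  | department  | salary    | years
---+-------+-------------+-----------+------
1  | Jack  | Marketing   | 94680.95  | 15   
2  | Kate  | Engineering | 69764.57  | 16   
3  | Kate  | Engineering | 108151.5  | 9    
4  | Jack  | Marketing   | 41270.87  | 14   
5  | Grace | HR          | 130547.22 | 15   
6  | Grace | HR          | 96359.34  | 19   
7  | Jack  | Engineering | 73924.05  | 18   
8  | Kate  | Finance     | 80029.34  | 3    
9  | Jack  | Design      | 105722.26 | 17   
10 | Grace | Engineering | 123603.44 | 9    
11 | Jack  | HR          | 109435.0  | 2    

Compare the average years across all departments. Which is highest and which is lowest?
SELECT department, AVG(years)
FROM employees
GROUP BY department
ORDER BY AVG(years)

All groups:
  Finance: 3.00
  HR: 12.00
  Engineering: 13.00
  Marketing: 14.50
  Design: 17.00

Highest: Design (17.00)
Lowest: Finance (3.00)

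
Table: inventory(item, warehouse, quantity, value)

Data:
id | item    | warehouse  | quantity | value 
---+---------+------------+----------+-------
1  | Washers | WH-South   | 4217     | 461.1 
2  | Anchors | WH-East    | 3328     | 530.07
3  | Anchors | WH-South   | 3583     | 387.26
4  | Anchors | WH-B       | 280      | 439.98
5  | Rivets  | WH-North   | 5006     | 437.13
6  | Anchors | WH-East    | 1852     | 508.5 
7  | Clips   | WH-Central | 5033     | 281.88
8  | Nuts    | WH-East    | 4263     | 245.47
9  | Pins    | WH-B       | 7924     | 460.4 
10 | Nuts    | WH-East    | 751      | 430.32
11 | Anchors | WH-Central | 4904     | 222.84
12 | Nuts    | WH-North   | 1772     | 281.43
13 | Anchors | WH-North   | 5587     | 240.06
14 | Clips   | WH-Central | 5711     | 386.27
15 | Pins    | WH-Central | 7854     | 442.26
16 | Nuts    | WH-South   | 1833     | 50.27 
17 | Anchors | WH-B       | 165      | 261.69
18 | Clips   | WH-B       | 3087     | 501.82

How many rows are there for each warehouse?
SELECT warehouse, COUNT(*) as count
FROM inventory
GROUP BY warehouse

Result:
  WH-B: 4
  WH-Central: 4
  WH-East: 4
  WH-North: 3
  WH-South: 3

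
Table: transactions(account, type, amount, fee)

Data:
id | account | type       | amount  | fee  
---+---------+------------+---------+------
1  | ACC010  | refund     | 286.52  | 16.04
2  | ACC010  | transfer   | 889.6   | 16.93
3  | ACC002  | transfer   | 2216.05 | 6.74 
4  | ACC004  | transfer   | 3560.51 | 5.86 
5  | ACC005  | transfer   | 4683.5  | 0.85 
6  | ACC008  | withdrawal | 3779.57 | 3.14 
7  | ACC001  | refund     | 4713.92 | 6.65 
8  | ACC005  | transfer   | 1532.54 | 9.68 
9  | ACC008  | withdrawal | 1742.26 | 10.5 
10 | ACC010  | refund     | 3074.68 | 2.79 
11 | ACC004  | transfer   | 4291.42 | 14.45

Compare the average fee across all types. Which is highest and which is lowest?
SELECT type, AVG(fee)
FROM transactions
GROUP BY type
ORDER BY AVG(fee)

All groups:
  withdrawal: 6.82
  refund: 8.49
  transfer: 9.09

Highest: transfer (9.09)
Lowest: withdrawal (6.82)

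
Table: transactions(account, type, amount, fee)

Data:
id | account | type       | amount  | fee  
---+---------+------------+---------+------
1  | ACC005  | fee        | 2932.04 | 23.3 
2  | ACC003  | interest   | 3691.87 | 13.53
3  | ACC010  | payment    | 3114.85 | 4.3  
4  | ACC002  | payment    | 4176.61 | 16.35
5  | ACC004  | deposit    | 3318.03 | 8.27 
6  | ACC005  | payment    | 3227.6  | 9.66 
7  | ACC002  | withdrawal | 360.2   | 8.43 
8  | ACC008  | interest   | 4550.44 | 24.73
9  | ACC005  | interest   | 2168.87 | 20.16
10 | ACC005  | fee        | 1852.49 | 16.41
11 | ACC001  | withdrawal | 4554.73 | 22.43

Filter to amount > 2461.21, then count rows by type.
SELECT type, COUNT(*)
FROM transactions
WHERE amount > 2461.21
GROUP BY type

Note: WHERE filters rows before grouping.

Result:
  deposit: 1
  fee: 1
  interest: 2
  payment: 3
  withdrawal: 1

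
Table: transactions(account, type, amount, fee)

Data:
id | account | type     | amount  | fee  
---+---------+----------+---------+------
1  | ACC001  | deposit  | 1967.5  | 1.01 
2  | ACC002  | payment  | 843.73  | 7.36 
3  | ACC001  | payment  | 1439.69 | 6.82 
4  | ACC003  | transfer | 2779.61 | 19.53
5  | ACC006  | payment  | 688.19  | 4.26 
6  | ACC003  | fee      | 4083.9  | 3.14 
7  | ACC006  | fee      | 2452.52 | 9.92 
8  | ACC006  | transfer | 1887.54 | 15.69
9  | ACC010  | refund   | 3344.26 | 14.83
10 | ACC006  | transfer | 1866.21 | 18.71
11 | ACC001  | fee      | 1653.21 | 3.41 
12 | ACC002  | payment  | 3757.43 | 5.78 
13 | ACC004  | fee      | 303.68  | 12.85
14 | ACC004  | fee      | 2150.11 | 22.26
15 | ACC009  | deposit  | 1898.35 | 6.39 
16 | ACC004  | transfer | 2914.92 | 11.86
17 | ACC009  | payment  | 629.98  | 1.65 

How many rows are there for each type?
SELECT type, COUNT(*) as count
FROM transactions
GROUP BY type

Result:
  deposit: 2
  fee: 5
  payment: 5
  refund: 1
  transfer: 4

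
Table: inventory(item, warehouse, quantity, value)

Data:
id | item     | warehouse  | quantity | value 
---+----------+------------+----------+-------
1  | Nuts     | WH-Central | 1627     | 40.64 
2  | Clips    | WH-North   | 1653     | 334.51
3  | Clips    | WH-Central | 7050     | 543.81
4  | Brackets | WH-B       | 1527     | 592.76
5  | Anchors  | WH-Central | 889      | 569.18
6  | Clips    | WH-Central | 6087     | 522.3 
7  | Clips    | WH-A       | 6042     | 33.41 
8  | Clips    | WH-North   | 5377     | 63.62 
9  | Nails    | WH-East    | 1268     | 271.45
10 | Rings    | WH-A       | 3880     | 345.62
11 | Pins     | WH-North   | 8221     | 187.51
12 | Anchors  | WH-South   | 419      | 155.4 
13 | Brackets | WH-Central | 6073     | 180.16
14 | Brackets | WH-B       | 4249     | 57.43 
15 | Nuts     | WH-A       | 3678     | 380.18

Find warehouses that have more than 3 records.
SELECT warehouse, COUNT(*) as cnt
FROM inventory
GROUP BY warehouse
HAVING COUNT(*) > 3

Result:
  WH-Central: 5

Note: HAVING filters groups after aggregation, WHERE filters rows before.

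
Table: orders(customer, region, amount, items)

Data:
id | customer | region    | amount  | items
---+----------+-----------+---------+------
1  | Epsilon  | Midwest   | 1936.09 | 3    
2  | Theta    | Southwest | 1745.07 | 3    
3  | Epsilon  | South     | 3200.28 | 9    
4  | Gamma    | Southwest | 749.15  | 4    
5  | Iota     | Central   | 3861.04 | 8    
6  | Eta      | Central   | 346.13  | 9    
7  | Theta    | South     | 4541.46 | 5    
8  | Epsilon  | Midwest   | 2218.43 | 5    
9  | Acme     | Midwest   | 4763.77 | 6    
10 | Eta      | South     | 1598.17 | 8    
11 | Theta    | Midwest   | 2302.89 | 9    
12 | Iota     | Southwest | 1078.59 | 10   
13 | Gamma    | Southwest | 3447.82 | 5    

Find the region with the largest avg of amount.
SELECT region, AVG(amount) as val
FROM orders
GROUP BY region
ORDER BY val DESC
LIMIT 1

Result: South with avg(amount) = 3113.30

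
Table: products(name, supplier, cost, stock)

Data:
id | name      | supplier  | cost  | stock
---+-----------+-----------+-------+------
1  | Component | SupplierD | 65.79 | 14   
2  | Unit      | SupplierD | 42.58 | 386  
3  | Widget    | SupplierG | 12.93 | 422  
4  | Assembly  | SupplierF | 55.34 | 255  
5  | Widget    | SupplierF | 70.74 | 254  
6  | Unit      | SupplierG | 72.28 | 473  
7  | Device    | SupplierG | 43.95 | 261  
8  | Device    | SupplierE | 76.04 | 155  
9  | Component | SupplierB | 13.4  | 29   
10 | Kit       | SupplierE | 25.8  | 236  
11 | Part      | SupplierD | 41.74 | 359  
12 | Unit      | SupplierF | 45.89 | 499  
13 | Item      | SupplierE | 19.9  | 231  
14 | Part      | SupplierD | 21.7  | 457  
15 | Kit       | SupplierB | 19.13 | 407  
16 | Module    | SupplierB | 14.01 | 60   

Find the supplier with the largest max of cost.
SELECT supplier, MAX(cost) as val
FROM products
GROUP BY supplier
ORDER BY val DESC
LIMIT 1

Result: SupplierE with max(cost) = 76.04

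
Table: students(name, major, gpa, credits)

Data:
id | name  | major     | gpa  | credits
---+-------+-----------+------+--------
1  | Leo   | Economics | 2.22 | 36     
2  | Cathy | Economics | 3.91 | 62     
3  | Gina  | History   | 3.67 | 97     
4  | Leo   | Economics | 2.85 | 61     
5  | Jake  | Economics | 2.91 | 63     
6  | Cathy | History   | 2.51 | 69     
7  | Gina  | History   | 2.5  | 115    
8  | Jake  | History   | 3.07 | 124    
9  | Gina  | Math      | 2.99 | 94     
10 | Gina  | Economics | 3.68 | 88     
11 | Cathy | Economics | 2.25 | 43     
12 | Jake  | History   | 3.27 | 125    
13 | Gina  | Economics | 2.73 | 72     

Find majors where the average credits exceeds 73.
SELECT major, AVG(credits)
FROM students
GROUP BY major
HAVING AVG(credits) > 73

Result:
  History: avg=106.00
  Math: avg=94.00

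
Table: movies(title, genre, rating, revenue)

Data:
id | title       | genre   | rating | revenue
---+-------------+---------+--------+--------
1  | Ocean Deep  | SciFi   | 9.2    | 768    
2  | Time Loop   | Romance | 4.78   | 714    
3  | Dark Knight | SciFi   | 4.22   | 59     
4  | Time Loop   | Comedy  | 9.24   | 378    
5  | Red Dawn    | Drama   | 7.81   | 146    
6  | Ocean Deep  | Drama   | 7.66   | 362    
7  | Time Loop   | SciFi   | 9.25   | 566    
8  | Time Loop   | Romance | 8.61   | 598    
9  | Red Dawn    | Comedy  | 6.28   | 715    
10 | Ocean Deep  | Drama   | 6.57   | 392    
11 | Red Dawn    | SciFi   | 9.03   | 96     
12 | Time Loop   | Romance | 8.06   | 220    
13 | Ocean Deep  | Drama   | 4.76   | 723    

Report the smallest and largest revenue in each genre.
SELECT genre, MIN(revenue), MAX(revenue)
FROM movies
GROUP BY genre

Result:
  Comedy: min=378, max=715
  Drama: min=146, max=723
  Romance: min=220, max=714
  SciFi: min=59, max=768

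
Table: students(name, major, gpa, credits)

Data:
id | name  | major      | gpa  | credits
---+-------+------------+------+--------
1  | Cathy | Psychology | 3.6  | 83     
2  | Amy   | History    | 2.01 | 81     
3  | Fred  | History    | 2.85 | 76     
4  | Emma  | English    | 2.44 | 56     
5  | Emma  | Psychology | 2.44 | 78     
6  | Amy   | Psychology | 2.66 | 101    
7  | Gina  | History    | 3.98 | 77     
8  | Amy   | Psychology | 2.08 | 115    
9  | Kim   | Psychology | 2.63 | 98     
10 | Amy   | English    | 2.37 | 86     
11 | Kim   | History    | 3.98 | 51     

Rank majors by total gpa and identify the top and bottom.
SELECT major, SUM(gpa)
FROM students
GROUP BY major
ORDER BY SUM(gpa)

All groups:
  English: 4.81
  History: 12.82
  Psychology: 13.41

Highest: Psychology (13.41)
Lowest: English (4.81)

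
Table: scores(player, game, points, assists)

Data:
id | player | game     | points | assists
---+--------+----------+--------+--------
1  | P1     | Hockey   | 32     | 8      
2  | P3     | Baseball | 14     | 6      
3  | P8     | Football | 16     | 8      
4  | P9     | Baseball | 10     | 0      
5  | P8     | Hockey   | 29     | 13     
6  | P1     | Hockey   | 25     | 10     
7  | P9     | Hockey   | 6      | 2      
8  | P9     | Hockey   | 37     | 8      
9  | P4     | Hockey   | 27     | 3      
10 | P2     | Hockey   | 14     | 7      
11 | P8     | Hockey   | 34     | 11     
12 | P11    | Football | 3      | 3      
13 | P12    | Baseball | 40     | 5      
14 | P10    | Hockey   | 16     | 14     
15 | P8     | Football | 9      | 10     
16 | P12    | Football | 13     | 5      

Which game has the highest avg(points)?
SELECT game, AVG(points) as val
FROM scores
GROUP BY game
ORDER BY val DESC
LIMIT 1

Result: Hockey with avg(points) = 24.44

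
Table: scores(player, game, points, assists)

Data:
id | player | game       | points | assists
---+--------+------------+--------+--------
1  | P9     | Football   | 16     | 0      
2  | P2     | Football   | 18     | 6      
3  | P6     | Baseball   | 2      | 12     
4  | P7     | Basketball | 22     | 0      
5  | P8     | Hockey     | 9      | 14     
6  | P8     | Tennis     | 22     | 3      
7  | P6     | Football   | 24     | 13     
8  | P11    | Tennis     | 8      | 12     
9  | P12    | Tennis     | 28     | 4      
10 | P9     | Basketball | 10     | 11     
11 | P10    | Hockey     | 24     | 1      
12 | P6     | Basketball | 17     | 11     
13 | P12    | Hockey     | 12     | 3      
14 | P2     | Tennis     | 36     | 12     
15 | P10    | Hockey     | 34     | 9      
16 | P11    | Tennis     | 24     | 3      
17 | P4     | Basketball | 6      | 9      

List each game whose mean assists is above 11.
SELECT game, AVG(assists)
FROM scores
GROUP BY game
HAVING AVG(assists) > 11

Result:
  Baseball: avg=12.00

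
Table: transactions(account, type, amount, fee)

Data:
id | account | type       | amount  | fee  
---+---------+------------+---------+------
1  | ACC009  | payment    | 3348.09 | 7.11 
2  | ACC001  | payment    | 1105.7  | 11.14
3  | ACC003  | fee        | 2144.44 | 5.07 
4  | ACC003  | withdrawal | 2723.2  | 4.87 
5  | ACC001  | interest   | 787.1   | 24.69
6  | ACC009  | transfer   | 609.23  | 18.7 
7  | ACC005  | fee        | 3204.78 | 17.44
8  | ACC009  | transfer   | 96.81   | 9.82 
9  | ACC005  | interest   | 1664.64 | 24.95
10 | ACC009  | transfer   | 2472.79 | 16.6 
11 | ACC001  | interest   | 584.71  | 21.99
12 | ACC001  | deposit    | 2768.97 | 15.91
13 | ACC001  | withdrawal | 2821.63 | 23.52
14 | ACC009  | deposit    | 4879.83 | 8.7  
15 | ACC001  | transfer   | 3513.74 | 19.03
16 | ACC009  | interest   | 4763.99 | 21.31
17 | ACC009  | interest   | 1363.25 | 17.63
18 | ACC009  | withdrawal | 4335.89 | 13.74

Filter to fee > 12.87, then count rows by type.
SELECT type, COUNT(*)
FROM transactions
WHERE fee > 12.87
GROUP BY type

Note: WHERE filters rows before grouping.

Result:
  deposit: 1
  fee: 1
  interest: 5
  transfer: 3
  withdrawal: 2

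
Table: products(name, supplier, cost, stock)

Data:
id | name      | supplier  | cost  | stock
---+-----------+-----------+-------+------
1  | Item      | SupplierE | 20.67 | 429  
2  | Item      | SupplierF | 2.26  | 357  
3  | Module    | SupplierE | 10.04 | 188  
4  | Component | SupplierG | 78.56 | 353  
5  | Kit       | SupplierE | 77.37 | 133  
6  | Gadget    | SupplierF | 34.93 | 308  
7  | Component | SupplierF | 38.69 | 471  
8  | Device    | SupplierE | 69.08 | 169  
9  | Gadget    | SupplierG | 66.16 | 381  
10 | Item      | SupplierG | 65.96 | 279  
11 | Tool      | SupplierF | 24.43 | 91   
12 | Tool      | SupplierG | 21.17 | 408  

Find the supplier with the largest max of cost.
SELECT supplier, MAX(cost) as val
FROM products
GROUP BY supplier
ORDER BY val DESC
LIMIT 1

Result: SupplierG with max(cost) = 78.56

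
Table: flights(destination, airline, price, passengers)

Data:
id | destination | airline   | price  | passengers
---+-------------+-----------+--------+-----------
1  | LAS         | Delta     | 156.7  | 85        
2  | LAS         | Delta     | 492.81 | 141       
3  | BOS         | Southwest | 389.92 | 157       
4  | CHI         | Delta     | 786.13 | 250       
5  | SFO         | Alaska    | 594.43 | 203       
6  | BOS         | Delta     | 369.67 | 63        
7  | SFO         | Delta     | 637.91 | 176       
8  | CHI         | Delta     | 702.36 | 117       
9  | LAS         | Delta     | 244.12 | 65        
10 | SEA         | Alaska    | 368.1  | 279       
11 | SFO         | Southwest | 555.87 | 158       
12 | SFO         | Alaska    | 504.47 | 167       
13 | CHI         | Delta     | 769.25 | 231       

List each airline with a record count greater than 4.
SELECT airline, COUNT(*) as cnt
FROM flights
GROUP BY airline
HAVING COUNT(*) > 4

Result:
  Delta: 8

Note: HAVING filters groups after aggregation, WHERE filters rows before.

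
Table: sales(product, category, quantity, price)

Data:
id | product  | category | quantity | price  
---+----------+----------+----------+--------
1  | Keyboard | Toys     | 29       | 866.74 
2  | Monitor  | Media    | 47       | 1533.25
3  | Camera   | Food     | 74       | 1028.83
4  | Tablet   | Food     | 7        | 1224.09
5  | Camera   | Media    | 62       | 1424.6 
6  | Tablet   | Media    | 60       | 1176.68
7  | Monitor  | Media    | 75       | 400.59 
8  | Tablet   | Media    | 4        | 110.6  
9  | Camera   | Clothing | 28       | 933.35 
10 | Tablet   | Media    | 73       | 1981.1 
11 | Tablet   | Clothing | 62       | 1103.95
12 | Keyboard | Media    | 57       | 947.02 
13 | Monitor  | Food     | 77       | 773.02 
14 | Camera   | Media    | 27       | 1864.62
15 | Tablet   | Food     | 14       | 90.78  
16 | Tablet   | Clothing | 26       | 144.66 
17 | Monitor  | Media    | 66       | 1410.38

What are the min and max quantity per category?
SELECT category, MIN(quantity), MAX(quantity)
FROM sales
GROUP BY category

Result:
  Clothing: min=26, max=62
  Food: min=7, max=77
  Media: min=4, max=75
  Toys: min=29, max=29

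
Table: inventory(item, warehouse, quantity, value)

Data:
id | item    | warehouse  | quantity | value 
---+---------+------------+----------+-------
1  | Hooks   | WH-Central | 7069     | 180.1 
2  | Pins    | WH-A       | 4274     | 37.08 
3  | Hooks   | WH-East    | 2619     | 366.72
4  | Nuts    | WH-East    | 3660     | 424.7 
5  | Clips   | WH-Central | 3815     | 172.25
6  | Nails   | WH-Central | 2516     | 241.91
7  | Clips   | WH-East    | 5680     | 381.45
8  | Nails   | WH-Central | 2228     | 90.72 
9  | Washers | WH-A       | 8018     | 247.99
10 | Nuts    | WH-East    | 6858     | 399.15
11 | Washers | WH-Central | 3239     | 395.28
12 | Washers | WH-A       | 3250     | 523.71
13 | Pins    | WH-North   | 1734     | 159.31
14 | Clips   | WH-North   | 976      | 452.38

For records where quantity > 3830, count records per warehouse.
SELECT warehouse, COUNT(*)
FROM inventory
WHERE quantity > 3830
GROUP BY warehouse

Note: WHERE filters rows before grouping.

Result:
  WH-A: 2
  WH-Central: 1
  WH-East: 2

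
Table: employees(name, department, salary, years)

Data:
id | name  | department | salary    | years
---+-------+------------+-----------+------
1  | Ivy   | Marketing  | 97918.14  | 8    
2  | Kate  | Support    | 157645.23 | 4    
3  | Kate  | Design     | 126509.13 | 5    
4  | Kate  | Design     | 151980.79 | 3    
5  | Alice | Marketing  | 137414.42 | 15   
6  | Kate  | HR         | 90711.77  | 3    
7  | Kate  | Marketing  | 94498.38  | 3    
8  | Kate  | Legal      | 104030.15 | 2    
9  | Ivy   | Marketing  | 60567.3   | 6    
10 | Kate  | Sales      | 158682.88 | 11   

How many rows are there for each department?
SELECT department, COUNT(*) as count
FROM employees
GROUP BY department

Result:
  Design: 2
  HR: 1
  Legal: 1
  Marketing: 4
  Sales: 1
  Support: 1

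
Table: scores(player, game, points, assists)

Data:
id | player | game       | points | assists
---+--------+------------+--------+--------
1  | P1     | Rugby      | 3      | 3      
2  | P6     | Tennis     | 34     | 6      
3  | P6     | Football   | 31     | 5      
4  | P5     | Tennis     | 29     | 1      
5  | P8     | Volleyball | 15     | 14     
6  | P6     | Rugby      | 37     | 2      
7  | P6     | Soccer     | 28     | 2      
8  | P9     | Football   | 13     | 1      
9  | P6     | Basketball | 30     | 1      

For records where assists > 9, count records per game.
SELECT game, COUNT(*)
FROM scores
WHERE assists > 9
GROUP BY game

Note: WHERE filters rows before grouping.

Result:
  Volleyball: 1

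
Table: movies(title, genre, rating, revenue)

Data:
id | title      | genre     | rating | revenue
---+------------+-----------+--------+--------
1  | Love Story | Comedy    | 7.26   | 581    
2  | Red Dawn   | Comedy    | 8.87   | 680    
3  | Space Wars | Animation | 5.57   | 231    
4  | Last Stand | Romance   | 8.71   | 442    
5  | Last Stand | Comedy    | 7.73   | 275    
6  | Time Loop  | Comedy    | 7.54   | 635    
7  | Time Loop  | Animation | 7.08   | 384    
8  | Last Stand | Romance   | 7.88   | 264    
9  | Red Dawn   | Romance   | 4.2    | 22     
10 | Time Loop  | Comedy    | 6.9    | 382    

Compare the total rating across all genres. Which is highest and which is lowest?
SELECT genre, SUM(rating)
FROM movies
GROUP BY genre
ORDER BY SUM(rating)

All groups:
  Animation: 12.65
  Romance: 20.79
  Comedy: 38.30

Highest: Comedy (38.30)
Lowest: Animation (12.65)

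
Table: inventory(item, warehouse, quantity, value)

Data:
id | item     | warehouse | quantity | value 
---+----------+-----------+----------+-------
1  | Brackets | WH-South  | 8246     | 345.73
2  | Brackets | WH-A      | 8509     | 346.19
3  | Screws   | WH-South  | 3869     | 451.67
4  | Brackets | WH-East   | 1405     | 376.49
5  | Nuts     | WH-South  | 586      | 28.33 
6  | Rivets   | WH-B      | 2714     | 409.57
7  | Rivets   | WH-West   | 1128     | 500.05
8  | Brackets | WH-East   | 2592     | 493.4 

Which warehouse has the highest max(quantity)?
SELECT warehouse, MAX(quantity) as val
FROM inventory
GROUP BY warehouse
ORDER BY val DESC
LIMIT 1

Result: WH-A with max(quantity) = 8509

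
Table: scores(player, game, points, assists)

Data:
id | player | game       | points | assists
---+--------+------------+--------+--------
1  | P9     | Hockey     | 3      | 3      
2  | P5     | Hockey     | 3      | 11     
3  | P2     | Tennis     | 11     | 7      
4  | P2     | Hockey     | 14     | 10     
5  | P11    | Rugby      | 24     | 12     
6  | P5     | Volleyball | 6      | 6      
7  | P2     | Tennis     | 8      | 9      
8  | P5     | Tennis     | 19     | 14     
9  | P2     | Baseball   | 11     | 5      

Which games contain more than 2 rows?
SELECT game, COUNT(*) as cnt
FROM scores
GROUP BY game
HAVING COUNT(*) > 2

Result:
  Hockey: 3
  Tennis: 3

Note: HAVING filters groups after aggregation, WHERE filters rows before.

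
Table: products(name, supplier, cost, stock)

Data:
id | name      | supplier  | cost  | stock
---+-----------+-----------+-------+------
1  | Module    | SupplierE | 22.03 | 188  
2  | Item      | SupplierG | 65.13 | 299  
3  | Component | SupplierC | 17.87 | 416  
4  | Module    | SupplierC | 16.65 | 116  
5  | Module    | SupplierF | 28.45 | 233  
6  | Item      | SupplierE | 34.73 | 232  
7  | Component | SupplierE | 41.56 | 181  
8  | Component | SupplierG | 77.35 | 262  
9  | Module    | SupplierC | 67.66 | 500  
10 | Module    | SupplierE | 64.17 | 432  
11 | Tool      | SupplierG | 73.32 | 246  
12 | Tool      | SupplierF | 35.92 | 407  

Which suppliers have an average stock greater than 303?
SELECT supplier, AVG(stock)
FROM products
GROUP BY supplier
HAVING AVG(stock) > 303

Result:
  SupplierC: avg=344.00
  SupplierF: avg=320.00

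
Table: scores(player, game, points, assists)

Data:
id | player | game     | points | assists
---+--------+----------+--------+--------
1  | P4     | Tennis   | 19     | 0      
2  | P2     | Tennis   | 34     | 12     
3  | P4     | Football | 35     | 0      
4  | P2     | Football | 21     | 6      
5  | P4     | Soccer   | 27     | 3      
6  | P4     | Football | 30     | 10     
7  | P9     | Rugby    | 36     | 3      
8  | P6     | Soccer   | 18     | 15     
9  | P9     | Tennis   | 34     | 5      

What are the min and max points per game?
SELECT game, MIN(points), MAX(points)
FROM scores
GROUP BY game

Result:
  Football: min=21, max=35
  Rugby: min=36, max=36
  Soccer: min=18, max=27
  Tennis: min=19, max=34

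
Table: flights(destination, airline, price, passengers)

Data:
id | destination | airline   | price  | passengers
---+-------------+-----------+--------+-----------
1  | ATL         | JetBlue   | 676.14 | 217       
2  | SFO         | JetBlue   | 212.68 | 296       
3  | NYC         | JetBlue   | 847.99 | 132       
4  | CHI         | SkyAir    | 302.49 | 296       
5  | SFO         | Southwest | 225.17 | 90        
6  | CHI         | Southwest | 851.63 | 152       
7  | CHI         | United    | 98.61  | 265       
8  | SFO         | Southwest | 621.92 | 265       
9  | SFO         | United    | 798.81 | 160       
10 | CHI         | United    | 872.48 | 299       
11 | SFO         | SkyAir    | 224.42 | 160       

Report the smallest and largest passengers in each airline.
SELECT airline, MIN(passengers), MAX(passengers)
FROM flights
GROUP BY airline

Result:
  JetBlue: min=132, max=296
  SkyAir: min=160, max=296
  Southwest: min=90, max=265
  United: min=160, max=299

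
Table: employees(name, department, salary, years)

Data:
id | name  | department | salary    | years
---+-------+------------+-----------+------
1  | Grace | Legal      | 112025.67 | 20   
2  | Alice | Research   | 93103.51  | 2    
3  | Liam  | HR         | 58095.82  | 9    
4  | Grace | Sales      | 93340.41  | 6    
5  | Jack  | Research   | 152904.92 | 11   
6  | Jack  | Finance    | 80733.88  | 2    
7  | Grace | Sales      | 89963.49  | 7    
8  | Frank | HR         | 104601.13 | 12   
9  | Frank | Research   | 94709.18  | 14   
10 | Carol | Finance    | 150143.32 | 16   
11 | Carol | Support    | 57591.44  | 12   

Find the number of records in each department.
SELECT department, COUNT(*) as count
FROM employees
GROUP BY department

Result:
  Finance: 2
  HR: 2
  Legal: 1
  Research: 3
  Sales: 2
  Support: 1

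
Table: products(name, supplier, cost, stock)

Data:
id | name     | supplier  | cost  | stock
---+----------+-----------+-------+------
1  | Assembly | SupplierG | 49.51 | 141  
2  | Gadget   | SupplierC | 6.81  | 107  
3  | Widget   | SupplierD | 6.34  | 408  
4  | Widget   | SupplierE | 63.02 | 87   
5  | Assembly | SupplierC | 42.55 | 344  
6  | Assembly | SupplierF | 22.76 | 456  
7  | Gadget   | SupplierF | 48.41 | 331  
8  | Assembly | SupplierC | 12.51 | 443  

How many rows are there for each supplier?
SELECT supplier, COUNT(*) as count
FROM products
GROUP BY supplier

Result:
  SupplierC: 3
  SupplierD: 1
  SupplierE: 1
  SupplierF: 2
  SupplierG: 1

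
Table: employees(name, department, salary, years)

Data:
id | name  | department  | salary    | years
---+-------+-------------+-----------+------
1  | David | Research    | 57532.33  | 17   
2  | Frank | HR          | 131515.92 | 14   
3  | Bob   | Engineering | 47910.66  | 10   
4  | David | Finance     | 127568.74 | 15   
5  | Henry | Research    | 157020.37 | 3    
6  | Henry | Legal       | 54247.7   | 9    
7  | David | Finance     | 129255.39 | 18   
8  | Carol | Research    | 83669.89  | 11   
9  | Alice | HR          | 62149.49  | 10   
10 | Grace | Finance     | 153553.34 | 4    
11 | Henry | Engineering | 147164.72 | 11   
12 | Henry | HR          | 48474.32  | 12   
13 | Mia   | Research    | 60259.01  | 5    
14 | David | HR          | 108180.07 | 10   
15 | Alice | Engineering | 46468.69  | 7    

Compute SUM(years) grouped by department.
SELECT department, SUM(years) as result
FROM employees
GROUP BY department

Result:
  Engineering: 28
  Finance: 37
  HR: 46
  Legal: 9
  Research: 36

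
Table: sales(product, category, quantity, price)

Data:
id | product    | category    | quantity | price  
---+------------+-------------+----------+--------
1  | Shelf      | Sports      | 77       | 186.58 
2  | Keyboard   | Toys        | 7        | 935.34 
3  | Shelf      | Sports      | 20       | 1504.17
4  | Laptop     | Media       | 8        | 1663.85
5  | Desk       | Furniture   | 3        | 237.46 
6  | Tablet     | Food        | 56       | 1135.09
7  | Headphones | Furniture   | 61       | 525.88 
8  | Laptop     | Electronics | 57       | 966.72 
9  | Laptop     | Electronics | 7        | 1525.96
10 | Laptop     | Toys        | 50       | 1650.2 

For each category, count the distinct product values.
SELECT category, COUNT(DISTINCT product)
FROM sales
GROUP BY category

Result:
  Electronics: 1 distinct
  Food: 1 distinct
  Furniture: 2 distinct
  Media: 1 distinct
  Sports: 1 distinct
  Toys: 2 distinct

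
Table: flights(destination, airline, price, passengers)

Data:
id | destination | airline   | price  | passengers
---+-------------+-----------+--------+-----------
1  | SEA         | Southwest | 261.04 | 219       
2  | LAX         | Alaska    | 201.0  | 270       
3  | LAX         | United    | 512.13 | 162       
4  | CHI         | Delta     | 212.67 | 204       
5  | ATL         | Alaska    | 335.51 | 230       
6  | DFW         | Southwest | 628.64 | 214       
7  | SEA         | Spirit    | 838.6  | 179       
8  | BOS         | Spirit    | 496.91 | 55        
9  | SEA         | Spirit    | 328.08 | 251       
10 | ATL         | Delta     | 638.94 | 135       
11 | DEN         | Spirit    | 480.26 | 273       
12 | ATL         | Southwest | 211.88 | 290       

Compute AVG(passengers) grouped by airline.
SELECT airline, AVG(passengers) as result
FROM flights
GROUP BY airline

Result:
  Alaska: 250.00
  Delta: 169.50
  Southwest: 241.00
  Spirit: 189.50
  United: 162.00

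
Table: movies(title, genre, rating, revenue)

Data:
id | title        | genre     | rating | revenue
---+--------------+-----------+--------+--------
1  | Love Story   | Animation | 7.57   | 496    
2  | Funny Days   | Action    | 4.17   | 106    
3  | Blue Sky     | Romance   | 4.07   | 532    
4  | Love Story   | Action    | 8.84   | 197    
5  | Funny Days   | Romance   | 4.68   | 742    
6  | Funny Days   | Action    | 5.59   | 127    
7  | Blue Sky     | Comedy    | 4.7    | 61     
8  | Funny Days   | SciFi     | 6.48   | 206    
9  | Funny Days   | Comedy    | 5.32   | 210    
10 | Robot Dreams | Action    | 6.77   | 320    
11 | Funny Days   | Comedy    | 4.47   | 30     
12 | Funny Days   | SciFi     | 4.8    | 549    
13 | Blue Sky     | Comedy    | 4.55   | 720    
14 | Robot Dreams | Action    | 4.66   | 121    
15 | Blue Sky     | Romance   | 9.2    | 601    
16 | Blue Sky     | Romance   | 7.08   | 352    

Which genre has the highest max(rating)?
SELECT genre, MAX(rating) as val
FROM movies
GROUP BY genre
ORDER BY val DESC
LIMIT 1

Result: Romance with max(rating) = 9.20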